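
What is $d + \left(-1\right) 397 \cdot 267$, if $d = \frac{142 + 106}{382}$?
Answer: $- \frac{20245685}{191} \approx -1.06 \cdot 10^{5}$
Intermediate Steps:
$d = \frac{124}{191}$ ($d = 248 \cdot \frac{1}{382} = \frac{124}{191} \approx 0.64921$)
$d + \left(-1\right) 397 \cdot 267 = \frac{124}{191} + \left(-1\right) 397 \cdot 267 = \frac{124}{191} - 105999 = - \frac{20245685}{191}$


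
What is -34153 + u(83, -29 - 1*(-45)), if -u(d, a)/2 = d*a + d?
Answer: -36975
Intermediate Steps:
u(d, a) = -2*d - 2*a*d (u(d, a) = -2*(d*a + d) = -2*(a*d + d) = -2*(d + a*d) = -2*d - 2*a*d)
-34153 + u(83, -29 - 1*(-45)) = -34153 - 2*83*(1 + (-29 - 1*(-45))) = -34153 - 2*83*(1 + (-29 + 45)) = -34153 - 2*83*(1 + 16) = -34153 - 2*83*17 = -34153 - 2822 = -36975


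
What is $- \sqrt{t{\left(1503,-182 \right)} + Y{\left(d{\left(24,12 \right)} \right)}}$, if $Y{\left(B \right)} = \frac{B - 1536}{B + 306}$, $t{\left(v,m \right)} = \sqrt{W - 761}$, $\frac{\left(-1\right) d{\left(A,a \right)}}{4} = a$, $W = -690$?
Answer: $- \frac{\sqrt{-11352 + 1849 i \sqrt{1451}}}{43} \approx -4.0277 - 4.7288 i$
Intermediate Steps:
$d{\left(A,a \right)} = - 4 a$
$t{\left(v,m \right)} = i \sqrt{1451}$ ($t{\left(v,m \right)} = \sqrt{-690 - 761} = \sqrt{-1451} = i \sqrt{1451}$)
$Y{\left(B \right)} = \frac{-1536 + B}{306 + B}$
$- \sqrt{t{\left(1503,-182 \right)} + Y{\left(d{\left(24,12 \right)} \right)}} = - \sqrt{i \sqrt{1451} + \frac{-1536 - 48}{306 - 48}} = - \sqrt{i \sqrt{1451} + \frac{1}{258} \left(-1584\right)} = - \sqrt{i \sqrt{1451} - \frac{264}{43}} = - \sqrt{- \frac{264}{43} + i \sqrt{1451}}$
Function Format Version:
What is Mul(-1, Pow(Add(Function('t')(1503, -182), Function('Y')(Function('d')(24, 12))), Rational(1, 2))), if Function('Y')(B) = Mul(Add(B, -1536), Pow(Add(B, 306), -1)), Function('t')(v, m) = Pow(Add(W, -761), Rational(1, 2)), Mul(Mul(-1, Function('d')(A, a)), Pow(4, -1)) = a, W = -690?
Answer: Mul(Rational(-1, 43), Pow(Add(-11352, Mul(1849, I, Pow(1451, Rational(1, 2)))), Rational(1, 2))) ≈ Add(-4.0277, Mul(-4.7288, I))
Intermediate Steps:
Function('d')(A, a) = Mul(-4, a)
Function('t')(v, m) = Mul(I, Pow(1451, Rational(1, 2))) (Function('t')(v, m) = Pow(Add(-690, -761), Rational(1, 2)) = Pow(-1451, Rational(1, 2)) = Mul(I, Pow(1451, Rational(1, 2))))
Function('Y')(B) = Mul(Pow(Add(306, B), -1), Add(-1536, B)) (Function('Y')(B) = Mul(Add(-1536, B), Pow(Add(306, B), -1)) = Mul(Pow(Add(306, B), -1), Add(-1536, B)))
Mul(-1, Pow(Add(Function('t')(1503, -182), Function('Y')(Function('d')(24, 12))), Rational(1, 2))) = Mul(-1, Pow(Add(Mul(I, Pow(1451, Rational(1, 2))), Mul(Pow(Add(306, Mul(-4, 12)), -1), Add(-1536, Mul(-4, 12)))), Rational(1, 2))) = Mul(-1, Pow(Add(Mul(I, Pow(1451, Rational(1, 2))), Mul(Pow(Add(306, -48), -1), Add(-1536, -48))), Rational(1, 2))) = Mul(-1, Pow(Add(Mul(I, Pow(1451, Rational(1, 2))), Mul(Pow(258, -1), -1584)), Rational(1, 2))) = Mul(-1, Pow(Add(Mul(I, Pow(1451, Rational(1, 2))), Mul(Rational(1, 258), -1584)), Rational(1, 2))) = Mul(-1, Pow(Add(Mul(I, Pow(1451, Rational(1, 2))), Rational(-264, 43)), Rational(1, 2))) = Mul(-1, Pow(Add(Rational(-264, 43), Mul(I, Pow(1451, Rational(1, 2)))), Rational(1, 2)))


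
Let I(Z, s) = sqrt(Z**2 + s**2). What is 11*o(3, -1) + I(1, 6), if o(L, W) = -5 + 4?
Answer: -11 + sqrt(37) ≈ -4.9172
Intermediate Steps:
o(L, W) = -1
11*o(3, -1) + I(1, 6) = 11*(-1) + sqrt(1**2 + 6**2) = -11 + sqrt(1 + 36) = -11 + sqrt(37)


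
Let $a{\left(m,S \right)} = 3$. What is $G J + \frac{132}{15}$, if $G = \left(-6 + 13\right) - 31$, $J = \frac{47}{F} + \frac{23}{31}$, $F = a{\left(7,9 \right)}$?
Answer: $- \frac{59676}{155} \approx -385.01$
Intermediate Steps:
$F = 3$
$J = \frac{1526}{93}$ ($J = \frac{47}{3} + \frac{23}{31} = \frac{1526}{93} \approx 16.409$)
$G = -24$ ($G = 7 - 31 = -24$)
$G J + \frac{132}{15} = \left(-24\right) \frac{1526}{93} + \frac{132}{15} = - \frac{12208}{31} + 132 \cdot \frac{1}{15} = - \frac{12208}{31} + \frac{44}{5} = - \frac{59676}{155}$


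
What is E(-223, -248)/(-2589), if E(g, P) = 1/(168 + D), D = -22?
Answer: -1/377994 ≈ -2.6455e-6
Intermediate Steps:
E(g, P) = 1/146 (E(g, P) = 1/(168 - 22) = 1/146)
E(-223, -248)/(-2589) = (1/146)/(-2589) = (1/146)*(-1/2589) = -1/377994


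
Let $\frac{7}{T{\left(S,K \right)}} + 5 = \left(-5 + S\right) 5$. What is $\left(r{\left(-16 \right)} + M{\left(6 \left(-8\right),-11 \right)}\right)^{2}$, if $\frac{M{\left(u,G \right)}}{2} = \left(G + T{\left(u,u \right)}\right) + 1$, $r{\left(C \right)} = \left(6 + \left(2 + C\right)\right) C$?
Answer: $\frac{212372329}{18225} \approx 11653.0$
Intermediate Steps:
$T{\left(S,K \right)} = \frac{7}{-30 + 5 S}$ ($T{\left(S,K \right)} = \frac{7}{-5 + \left(-5 + S\right) 5} = \frac{7}{-5 + \left(-25 + 5 S\right)} = \frac{7}{-30 + 5 S}$)
$r{\left(C \right)} = C \left(8 + C\right)$ ($r{\left(C \right)} = \left(8 + C\right) C = C \left(8 + C\right)$)
$M{\left(u,G \right)} = 2 + 2 G + \frac{14}{5 \left(-6 + u\right)}$ ($M{\left(u,G \right)} = 2 \left(\left(G + \frac{7}{5 \left(-6 + u\right)}\right) + 1\right) = 2 \left(1 + G + \frac{7}{5 \left(-6 + u\right)}\right) = 2 + 2 G + \frac{14}{5 \left(-6 + u\right)}$)
$\left(r{\left(-16 \right)} + M{\left(6 \left(-8\right),-11 \right)}\right)^{2} = \left(- 16 \left(8 - 16\right) + \frac{2 \left(7 + 5 \left(1 - 11\right) \left(-6 + 6 \left(-8\right)\right)\right)}{5 \left(-6 + 6 \left(-8\right)\right)}\right)^{2} = \left(\left(-16\right) \left(-8\right) + \frac{2 \left(7 + 5 \left(-10\right) \left(-6 - 48\right)\right)}{5 \left(-6 - 48\right)}\right)^{2} = \left(128 + \frac{2 \left(7 + 5 \left(-10\right) \left(-54\right)\right)}{5 \left(-54\right)}\right)^{2} = \left(128 + \frac{2}{5} \left(- \frac{1}{54}\right) \left(7 + 2700\right)\right)^{2} = \left(128 + \frac{2}{5} \left(- \frac{1}{54}\right) 2707\right)^{2} = \left(128 - \frac{2707}{135}\right)^{2} = \left(\frac{14573}{135}\right)^{2} = \frac{212372329}{18225}$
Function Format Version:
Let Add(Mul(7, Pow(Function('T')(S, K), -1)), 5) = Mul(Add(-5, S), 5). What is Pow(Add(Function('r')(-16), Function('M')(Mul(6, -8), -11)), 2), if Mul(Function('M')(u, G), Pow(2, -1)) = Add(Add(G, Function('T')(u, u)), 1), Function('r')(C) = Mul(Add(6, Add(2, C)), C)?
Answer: Rational(212372329, 18225) ≈ 11653.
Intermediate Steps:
Function('T')(S, K) = Mul(7, Pow(Add(-30, Mul(5, S)), -1)) (Function('T')(S, K) = Mul(7, Pow(Add(-5, Mul(Add(-5, S), 5)), -1)) = Mul(7, Pow(Add(-5, Add(-25, Mul(5, S))), -1)) = Mul(7, Pow(Add(-30, Mul(5, S)), -1)))
Function('r')(C) = Mul(C, Add(8, C)) (Function('r')(C) = Mul(Add(8, C), C) = Mul(C, Add(8, C)))
Function('M')(u, G) = Add(2, Mul(2, G), Mul(Rational(14, 5), Pow(Add(-6, u), -1))) (Function('M')(u, G) = Mul(2, Add(Add(G, Mul(Rational(7, 5), Pow(Add(-6, u), -1))), 1)) = Mul(2, Add(1, G, Mul(Rational(7, 5), Pow(Add(-6, u), -1)))) = Add(2, Mul(2, G), Mul(Rational(14, 5), Pow(Add(-6, u), -1))))
Pow(Add(Function('r')(-16), Function('M')(Mul(6, -8), -11)), 2) = Pow(Add(Mul(-16, Add(8, -16)), Mul(Rational(2, 5), Pow(Add(-6, Mul(6, -8)), -1), Add(7, Mul(5, Add(1, -11), Add(-6, Mul(6, -8)))))), 2) = Pow(Add(Mul(-16, -8), Mul(Rational(2, 5), Pow(Add(-6, -48), -1), Add(7, Mul(5, -10, Add(-6, -48))))), 2) = Pow(Add(128, Mul(Rational(2, 5), Pow(-54, -1), Add(7, Mul(5, -10, -54)))), 2) = Pow(Add(128, Mul(Rational(2, 5), Rational(-1, 54), Add(7, 2700))), 2) = Pow(Add(128, Mul(Rational(2, 5), Rational(-1, 54), 2707)), 2) = Pow(Add(128, Rational(-2707, 135)), 2) = Pow(Rational(14573, 135), 2) = Rational(212372329, 18225)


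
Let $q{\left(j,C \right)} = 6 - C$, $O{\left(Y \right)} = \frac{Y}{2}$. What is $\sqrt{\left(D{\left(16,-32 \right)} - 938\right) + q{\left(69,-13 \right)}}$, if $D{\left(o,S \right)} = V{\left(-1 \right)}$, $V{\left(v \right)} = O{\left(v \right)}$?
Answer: $\frac{i \sqrt{3678}}{2} \approx 30.323 i$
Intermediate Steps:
$O{\left(Y \right)} = \frac{Y}{2}$ ($O{\left(Y \right)} = Y \frac{1}{2} = \frac{Y}{2}$)
$V{\left(v \right)} = \frac{v}{2}$
$D{\left(o,S \right)} = - \frac{1}{2}$ ($D{\left(o,S \right)} = \frac{1}{2} \left(-1\right) = - \frac{1}{2}$)
$\sqrt{\left(D{\left(16,-32 \right)} - 938\right) + q{\left(69,-13 \right)}} = \sqrt{\left(- \frac{1}{2} - 938\right) + \left(6 - -13\right)} = \sqrt{\left(- \frac{1}{2} - 938\right) + \left(6 + 13\right)} = \sqrt{- \frac{1877}{2} + 19} = \sqrt{- \frac{1839}{2}} = \frac{i \sqrt{3678}}{2}$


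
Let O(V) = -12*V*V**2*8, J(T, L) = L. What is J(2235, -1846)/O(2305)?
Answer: 923/587833086000 ≈ 1.5702e-9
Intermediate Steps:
O(V) = -96*V**3 (O(V) = -12*V**3*8 = -96*V**3)
J(2235, -1846)/O(2305) = -1846/((-96*2305**3)) = -1846/((-96*12246522625)) = -1846/(-1175666172000) = -1846*(-1/1175666172000) = 923/587833086000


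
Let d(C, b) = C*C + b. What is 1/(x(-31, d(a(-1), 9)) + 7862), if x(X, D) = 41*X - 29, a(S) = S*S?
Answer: 1/6562 ≈ 0.00015239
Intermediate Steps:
a(S) = S**2
d(C, b) = b + C**2 (d(C, b) = C**2 + b = b + C**2)
x(X, D) = -29 + 41*X
1/(x(-31, d(a(-1), 9)) + 7862) = 1/((-29 + 41*(-31)) + 7862) = 1/((-29 - 1271) + 7862) = 1/(-1300 + 7862) = 1/6562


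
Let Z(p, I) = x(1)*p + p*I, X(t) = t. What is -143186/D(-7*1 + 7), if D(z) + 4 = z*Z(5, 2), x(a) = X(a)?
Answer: 71593/2 ≈ 35797.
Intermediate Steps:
x(a) = a
Z(p, I) = p + I*p (Z(p, I) = 1*p + p*I = p + I*p)
D(z) = -4 + 15*z (D(z) = -4 + z*(5*(1 + 2)) = -4 + z*(5*3) = -4 + z*15 = -4 + 15*z)
-143186/D(-7*1 + 7) = -143186/(-4 + 15*(-7*1 + 7)) = -143186/(-4 + 15*(-7 + 7)) = -143186/(-4 + 15*0) = -143186/(-4 + 0) = -143186/(-4) = -143186*(-¼) = 71593/2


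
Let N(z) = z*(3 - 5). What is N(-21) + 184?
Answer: 226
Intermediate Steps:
N(z) = -2*z (N(z) = z*(-2) = -2*z)
N(-21) + 184 = -2*(-21) + 184 = 42 + 184 = 226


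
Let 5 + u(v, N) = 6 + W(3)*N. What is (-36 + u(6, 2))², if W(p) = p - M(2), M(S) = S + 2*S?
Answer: 1681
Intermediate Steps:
M(S) = 3*S
W(p) = -6 + p (W(p) = p - 3*2 = p - 1*6 = p - 6 = -6 + p)
u(v, N) = 1 - 3*N (u(v, N) = -5 + (6 + (-6 + 3)*N) = -5 + (6 - 3*N) = 1 - 3*N)
(-36 + u(6, 2))² = (-36 + (1 - 3*2))² = (-36 + (1 - 6))² = (-36 - 5)² = (-41)² = 1681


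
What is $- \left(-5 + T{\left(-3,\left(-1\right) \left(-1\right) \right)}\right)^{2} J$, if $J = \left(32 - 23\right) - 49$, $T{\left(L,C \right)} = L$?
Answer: $2560$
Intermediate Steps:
$J = -40$ ($J = 9 - 49 = -40$)
$- \left(-5 + T{\left(-3,\left(-1\right) \left(-1\right) \right)}\right)^{2} J = - \left(-5 - 3\right)^{2} \left(-40\right) = - \left(-8\right)^{2} \left(-40\right) = - 64 \left(-40\right) = \left(-1\right) \left(-2560\right) = 2560$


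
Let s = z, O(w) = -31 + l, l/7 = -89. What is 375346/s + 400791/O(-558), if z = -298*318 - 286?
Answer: -6390110139/10360450 ≈ -616.78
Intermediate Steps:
l = -623 (l = 7*(-89) = -623)
O(w) = -654 (O(w) = -31 - 623 = -654)
z = -95050 (z = -94764 - 286 = -95050)
s = -95050
375346/s + 400791/O(-558) = 375346/(-95050) + 400791/(-654) = 375346*(-1/95050) + 400791*(-1/654) = -187673/47525 - 133597/218 = -6390110139/10360450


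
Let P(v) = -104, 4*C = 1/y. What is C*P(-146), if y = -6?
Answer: 13/3 ≈ 4.3333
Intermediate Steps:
C = -1/24 (C = (¼)/(-6) = (¼)*(-⅙) = -1/24 ≈ -0.041667)
C*P(-146) = -1/24*(-104) = 13/3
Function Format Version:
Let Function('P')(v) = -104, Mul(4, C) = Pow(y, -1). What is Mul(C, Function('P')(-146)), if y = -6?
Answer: Rational(13, 3) ≈ 4.3333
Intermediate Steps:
C = Rational(-1, 24) (C = Mul(Rational(1, 4), Pow(-6, -1)) = Mul(Rational(1, 4), Rational(-1, 6)) = Rational(-1, 24) ≈ -0.041667)
Mul(C, Function('P')(-146)) = Mul(Rational(-1, 24), -104) = Rational(13, 3)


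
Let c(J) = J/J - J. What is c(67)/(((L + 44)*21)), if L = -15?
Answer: -22/203 ≈ -0.10837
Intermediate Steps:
c(J) = 1 - J
c(67)/(((L + 44)*21)) = (1 - 1*67)/(((-15 + 44)*21)) = (1 - 67)/((29*21)) = -66/609 = -66*1/609 = -22/203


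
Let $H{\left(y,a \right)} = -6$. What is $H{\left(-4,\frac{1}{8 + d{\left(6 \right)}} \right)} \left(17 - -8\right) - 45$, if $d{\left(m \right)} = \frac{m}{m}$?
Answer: $-195$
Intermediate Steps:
$d{\left(m \right)} = 1$
$H{\left(-4,\frac{1}{8 + d{\left(6 \right)}} \right)} \left(17 - -8\right) - 45 = - 6 \left(17 - -8\right) - 45 = - 6 \left(17 + 8\right) - 45 = \left(-6\right) 25 - 45 = -150 - 45 = -195$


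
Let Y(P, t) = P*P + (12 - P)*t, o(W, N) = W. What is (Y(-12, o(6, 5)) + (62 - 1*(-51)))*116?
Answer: 46516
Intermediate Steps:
Y(P, t) = P² + t*(12 - P)
(Y(-12, o(6, 5)) + (62 - 1*(-51)))*116 = (((-12)² + 12*6 - 1*(-12)*6) + (62 - 1*(-51)))*116 = ((144 + 72 + 72) + (62 + 51))*116 = (288 + 113)*116 = 401*116 = 46516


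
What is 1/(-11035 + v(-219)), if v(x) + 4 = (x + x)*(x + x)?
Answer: 1/180805 ≈ 5.5308e-6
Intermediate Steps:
v(x) = -4 + 4*x**2 (v(x) = -4 + (x + x)*(x + x) = -4 + (2*x)*(2*x) = -4 + 4*x**2)
1/(-11035 + v(-219)) = 1/(-11035 + (-4 + 4*(-219)**2)) = 1/(-11035 + (-4 + 4*47961)) = 1/(-11035 + (-4 + 191844)) = 1/(-11035 + 191840) = 1/180805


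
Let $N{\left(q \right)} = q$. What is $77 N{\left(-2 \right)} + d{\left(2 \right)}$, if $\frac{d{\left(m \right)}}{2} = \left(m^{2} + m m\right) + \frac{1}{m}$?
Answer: $-137$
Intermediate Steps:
$d{\left(m \right)} = \frac{2}{m} + 4 m^{2}$ ($d{\left(m \right)} = 2 \left(\left(m^{2} + m m\right) + \frac{1}{m}\right) = 2 \left(\left(m^{2} + m^{2}\right) + \frac{1}{m}\right) = 2 \left(2 m^{2} + \frac{1}{m}\right) = 2 \left(\frac{1}{m} + 2 m^{2}\right) = \frac{2}{m} + 4 m^{2}$)
$77 N{\left(-2 \right)} + d{\left(2 \right)} = 77 \left(-2\right) + \frac{2 \left(1 + 2 \cdot 2^{3}\right)}{2} = -154 + 2 \cdot \frac{1}{2} \left(1 + 2 \cdot 8\right) = -154 + 2 \cdot \frac{1}{2} \left(1 + 16\right) = -154 + 2 \cdot \frac{1}{2} \cdot 17 = -154 + 17 = -137$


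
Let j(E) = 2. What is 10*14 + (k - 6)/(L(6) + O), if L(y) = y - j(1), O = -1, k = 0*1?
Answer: 138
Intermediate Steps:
k = 0
L(y) = -2 + y (L(y) = y - 1*2 = y - 2 = -2 + y)
10*14 + (k - 6)/(L(6) + O) = 10*14 + (0 - 6)/((-2 + 6) - 1) = 140 - 6/(4 - 1) = 140 - 6/3 = 140 - 6*⅓ = 140 - 2 = 138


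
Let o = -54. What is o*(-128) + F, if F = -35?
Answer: 6877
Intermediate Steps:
o*(-128) + F = -54*(-128) - 35 = 6912 - 35 = 6877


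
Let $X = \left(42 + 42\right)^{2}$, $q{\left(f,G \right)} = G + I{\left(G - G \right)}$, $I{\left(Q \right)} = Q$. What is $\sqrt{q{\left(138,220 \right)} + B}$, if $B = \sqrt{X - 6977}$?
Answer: $\sqrt{220 + \sqrt{79}} \approx 15.129$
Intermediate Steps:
$q{\left(f,G \right)} = G$ ($q{\left(f,G \right)} = G + \left(G - G\right) = G + 0 = G$)
$X = 7056$ ($X = 84^{2} = 7056$)
$B = \sqrt{79}$ ($B = \sqrt{7056 - 6977} = \sqrt{79} \approx 8.8882$)
$\sqrt{q{\left(138,220 \right)} + B} = \sqrt{220 + \sqrt{79}}$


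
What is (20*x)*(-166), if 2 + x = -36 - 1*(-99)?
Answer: -202520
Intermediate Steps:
x = 61 (x = -2 + (-36 - 1*(-99)) = -2 + (-36 + 99) = -2 + 63 = 61)
(20*x)*(-166) = (20*61)*(-166) = 1220*(-166) = -202520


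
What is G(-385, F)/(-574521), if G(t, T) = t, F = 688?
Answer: 385/574521 ≈ 0.00067012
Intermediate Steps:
G(-385, F)/(-574521) = -385/(-574521) = -385*(-1/574521) = 385/574521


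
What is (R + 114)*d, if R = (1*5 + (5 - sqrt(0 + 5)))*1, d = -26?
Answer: -3224 + 26*sqrt(5) ≈ -3165.9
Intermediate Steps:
R = 10 - sqrt(5) (R = (5 + (5 - sqrt(5)))*1 = (10 - sqrt(5))*1 = 10 - sqrt(5) ≈ 7.7639)
(R + 114)*d = ((10 - sqrt(5)) + 114)*(-26) = (124 - sqrt(5))*(-26) = -3224 + 26*sqrt(5)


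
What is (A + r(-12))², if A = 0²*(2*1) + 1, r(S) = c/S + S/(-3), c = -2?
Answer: 961/36 ≈ 26.694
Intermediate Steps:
r(S) = -2/S - S/3 (r(S) = -2/S + S/(-3) = -2/S + S*(-⅓) = -2/S - S/3)
A = 1 (A = 0*2 + 1 = 0 + 1 = 1)
(A + r(-12))² = (1 + (-2/(-12) - ⅓*(-12)))² = (1 + (-2*(-1/12) + 4))² = (1 + (⅙ + 4))² = (1 + 25/6)² = (31/6)² = 961/36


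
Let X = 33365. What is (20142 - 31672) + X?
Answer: 21835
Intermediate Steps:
(20142 - 31672) + X = (20142 - 31672) + 33365 = -11530 + 33365 = 21835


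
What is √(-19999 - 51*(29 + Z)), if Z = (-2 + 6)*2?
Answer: I*√21886 ≈ 147.94*I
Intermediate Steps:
Z = 8 (Z = 4*2 = 8)
√(-19999 - 51*(29 + Z)) = √(-19999 - 51*(29 + 8)) = √(-19999 - 51*37) = √(-19999 - 1887) = √(-21886) = I*√21886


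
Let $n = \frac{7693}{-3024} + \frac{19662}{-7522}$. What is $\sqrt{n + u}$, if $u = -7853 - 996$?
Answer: $\frac{i \sqrt{162315103019457}}{135396} \approx 94.097 i$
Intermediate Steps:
$u = -8849$
$n = - \frac{8380331}{1624752}$ ($n = 7693 \left(- \frac{1}{3024}\right) + 19662 \left(- \frac{1}{7522}\right) = - \frac{1099}{432} - \frac{9831}{3761} = - \frac{8380331}{1624752} \approx -5.1579$)
$\sqrt{n + u} = \sqrt{- \frac{8380331}{1624752} - 8849} = \sqrt{- \frac{14385810779}{1624752}} = \frac{i \sqrt{162315103019457}}{135396}$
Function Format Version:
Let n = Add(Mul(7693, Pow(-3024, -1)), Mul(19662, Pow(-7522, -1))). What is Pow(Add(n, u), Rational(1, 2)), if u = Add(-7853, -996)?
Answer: Mul(Rational(1, 135396), I, Pow(162315103019457, Rational(1, 2))) ≈ Mul(94.097, I)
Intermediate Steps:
u = -8849
n = Rational(-8380331, 1624752) (n = Add(Mul(7693, Rational(-1, 3024)), Mul(19662, Rational(-1, 7522))) = Add(Rational(-1099, 432), Rational(-9831, 3761)) = Rational(-8380331, 1624752) ≈ -5.1579)
Pow(Add(n, u), Rational(1, 2)) = Pow(Add(Rational(-8380331, 1624752), -8849), Rational(1, 2)) = Pow(Rational(-14385810779, 1624752), Rational(1, 2)) = Mul(Rational(1, 135396), I, Pow(162315103019457, Rational(1, 2)))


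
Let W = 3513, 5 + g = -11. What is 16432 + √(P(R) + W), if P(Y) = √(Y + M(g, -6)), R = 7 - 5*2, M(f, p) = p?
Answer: 16432 + √(3513 + 3*I) ≈ 16491.0 + 0.025308*I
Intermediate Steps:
g = -16 (g = -5 - 11 = -16)
R = -3 (R = 7 - 10 = -3)
P(Y) = √(-6 + Y) (P(Y) = √(Y - 6) = √(-6 + Y))
16432 + √(P(R) + W) = 16432 + √(√(-6 - 3) + 3513) = 16432 + √(√(-9) + 3513) = 16432 + √(3*I + 3513) = 16432 + √(3513 + 3*I)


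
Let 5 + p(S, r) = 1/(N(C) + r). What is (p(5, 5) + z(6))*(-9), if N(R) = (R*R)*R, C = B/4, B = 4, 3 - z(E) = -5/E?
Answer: 9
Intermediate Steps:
z(E) = 3 + 5/E (z(E) = 3 - (-5)/E = 3 + 5/E)
C = 1 (C = 4/4 = 4*(¼) = 1)
N(R) = R³ (N(R) = R²*R = R³)
p(S, r) = -5 + 1/(1 + r) (p(S, r) = -5 + 1/(1³ + r) = -5 + 1/(1 + r))
(p(5, 5) + z(6))*(-9) = ((-4 - 5*5)/(1 + 5) + (3 + 5/6))*(-9) = ((-4 - 25)/6 + (3 + 5*(⅙)))*(-9) = ((⅙)*(-29) + (3 + ⅚))*(-9) = (-29/6 + 23/6)*(-9) = -1*(-9) = 9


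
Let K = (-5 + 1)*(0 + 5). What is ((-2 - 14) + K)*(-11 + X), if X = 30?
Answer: -684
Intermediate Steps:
K = -20 (K = -4*5 = -20)
((-2 - 14) + K)*(-11 + X) = ((-2 - 14) - 20)*(-11 + 30) = (-16 - 20)*19 = -36*19 = -684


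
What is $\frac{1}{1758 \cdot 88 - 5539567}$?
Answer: $- \frac{1}{5384863} \approx -1.8571 \cdot 10^{-7}$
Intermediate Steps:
$\frac{1}{1758 \cdot 88 - 5539567} = \frac{1}{154704 - 5539567} = \frac{1}{-5384863} = - \frac{1}{5384863}$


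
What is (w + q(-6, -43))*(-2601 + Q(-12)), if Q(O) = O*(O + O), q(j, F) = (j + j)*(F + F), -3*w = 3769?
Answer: 518883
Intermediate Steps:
w = -3769/3 (w = -⅓*3769 = -3769/3 ≈ -1256.3)
q(j, F) = 4*F*j (q(j, F) = (2*j)*(2*F) = 4*F*j)
Q(O) = 2*O² (Q(O) = O*(2*O) = 2*O²)
(w + q(-6, -43))*(-2601 + Q(-12)) = (-3769/3 + 4*(-43)*(-6))*(-2601 + 2*(-12)²) = (-3769/3 + 1032)*(-2601 + 2*144) = -673*(-2601 + 288)/3 = -673/3*(-2313) = 518883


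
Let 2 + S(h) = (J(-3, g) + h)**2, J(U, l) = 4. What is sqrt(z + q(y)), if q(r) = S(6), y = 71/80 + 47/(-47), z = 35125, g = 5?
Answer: sqrt(35223) ≈ 187.68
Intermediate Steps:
y = -9/80 (y = 71*(1/80) + 47*(-1/47) = 71/80 - 1 = -9/80 ≈ -0.11250)
S(h) = -2 + (4 + h)**2
q(r) = 98 (q(r) = -2 + (4 + 6)**2 = -2 + 10**2 = -2 + 100 = 98)
sqrt(z + q(y)) = sqrt(35125 + 98) = sqrt(35223)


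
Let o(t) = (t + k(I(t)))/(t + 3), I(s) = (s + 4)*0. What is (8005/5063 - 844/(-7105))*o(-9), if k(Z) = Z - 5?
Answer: 20382899/5138945 ≈ 3.9664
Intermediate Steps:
I(s) = 0 (I(s) = (4 + s)*0 = 0)
k(Z) = -5 + Z
o(t) = (-5 + t)/(3 + t) (o(t) = (t + (-5 + 0))/(t + 3) = (t - 5)/(3 + t) = (-5 + t)/(3 + t))
(8005/5063 - 844/(-7105))*o(-9) = (8005/5063 - 844/(-7105))*((-5 - 9)/(3 - 9)) = (8005*(1/5063) - 844*(-1/7105))*(-14/(-6)) = (8005/5063 + 844/7105)*(-⅙*(-14)) = (61148697/35972615)*(7/3) = 20382899/5138945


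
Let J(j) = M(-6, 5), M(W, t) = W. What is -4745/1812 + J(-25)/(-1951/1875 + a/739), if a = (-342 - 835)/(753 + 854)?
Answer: 6602126436745/2101160588988 ≈ 3.1421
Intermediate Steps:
J(j) = -6
a = -1177/1607 ≈ -0.73242
-4745/1812 + J(-25)/(-1951/1875 + a/739) = -4745/1812 - 6/(-1951/1875 - 1177/1607/739) = -4745*1/1812 - 6/(-1951*1/1875 - 1177/1607*1/739) = -4745/1812 - 6/(-1951/1875 - 1177/1187573) = -4745/1812 - 6/(-2319161798/2226699375) = -4745/1812 - 6*(-2226699375/2319161798) = -4745/1812 + 6680098125/1159580899 = 6602126436745/2101160588988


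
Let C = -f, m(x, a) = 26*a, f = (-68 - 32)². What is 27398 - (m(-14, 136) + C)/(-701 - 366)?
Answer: 29227202/1067 ≈ 27392.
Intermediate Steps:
f = 10000 (f = (-100)² = 10000)
C = -10000 (C = -1*10000 = -10000)
27398 - (m(-14, 136) + C)/(-701 - 366) = 27398 - (26*136 - 10000)/(-701 - 366) = 27398 - (3536 - 10000)/(-1067) = 27398 - (-6464)*(-1)/1067 = 27398 - 1*6464/1067 = 27398 - 6464/1067 = 29227202/1067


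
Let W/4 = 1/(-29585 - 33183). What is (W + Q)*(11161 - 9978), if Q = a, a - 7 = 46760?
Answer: 868165563629/15692 ≈ 5.5325e+7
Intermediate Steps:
a = 46767 (a = 7 + 46760 = 46767)
Q = 46767
W = -1/15692 (W = 4/(-29585 - 33183) = 4/(-62768) = 4*(-1/62768) = -1/15692 ≈ -6.3727e-5)
(W + Q)*(11161 - 9978) = (-1/15692 + 46767)*(11161 - 9978) = (733867763/15692)*1183 = 868165563629/15692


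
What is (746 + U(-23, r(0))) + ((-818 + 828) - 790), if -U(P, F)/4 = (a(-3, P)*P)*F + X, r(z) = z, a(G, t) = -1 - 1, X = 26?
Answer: -138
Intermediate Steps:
a(G, t) = -2
U(P, F) = -104 + 8*F*P (U(P, F) = -4*((-2*P)*F + 26) = -4*(-2*F*P + 26) = -4*(26 - 2*F*P) = -104 + 8*F*P)
(746 + U(-23, r(0))) + ((-818 + 828) - 790) = (746 + (-104 + 8*0*(-23))) + ((-818 + 828) - 790) = (746 + (-104 + 0)) + (10 - 790) = (746 - 104) - 780 = 642 - 780 = -138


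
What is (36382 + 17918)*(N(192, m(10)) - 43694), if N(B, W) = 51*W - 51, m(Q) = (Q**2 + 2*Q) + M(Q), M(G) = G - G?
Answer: -2043037500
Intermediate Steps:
M(G) = 0
m(Q) = Q**2 + 2*Q (m(Q) = (Q**2 + 2*Q) + 0 = Q**2 + 2*Q)
N(B, W) = -51 + 51*W
(36382 + 17918)*(N(192, m(10)) - 43694) = (36382 + 17918)*((-51 + 51*(10*(2 + 10))) - 43694) = 54300*((-51 + 51*(10*12)) - 43694) = 54300*((-51 + 51*120) - 43694) = 54300*((-51 + 6120) - 43694) = 54300*(6069 - 43694) = 54300*(-37625) = -2043037500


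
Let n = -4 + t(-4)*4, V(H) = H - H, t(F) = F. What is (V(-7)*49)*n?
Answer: 0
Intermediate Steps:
V(H) = 0
n = -20 (n = -4 - 4*4 = -4 - 16 = -20)
(V(-7)*49)*n = (0*49)*(-20) = 0*(-20) = 0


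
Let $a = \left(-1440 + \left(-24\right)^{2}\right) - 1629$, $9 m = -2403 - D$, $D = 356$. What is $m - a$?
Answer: $\frac{19678}{9} \approx 2186.4$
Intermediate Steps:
$m = - \frac{2759}{9}$ ($m = \frac{-2403 - 356}{9} = \frac{1}{9} \left(-2759\right) = - \frac{2759}{9} \approx -306.56$)
$a = -2493$ ($a = \left(-1440 + 576\right) - 1629 = -864 - 1629 = -2493$)
$m - a = - \frac{2759}{9} - -2493 = - \frac{2759}{9} + 2493 = \frac{19678}{9}$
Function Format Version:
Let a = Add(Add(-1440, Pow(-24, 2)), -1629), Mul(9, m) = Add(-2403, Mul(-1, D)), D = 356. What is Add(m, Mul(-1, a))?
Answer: Rational(19678, 9) ≈ 2186.4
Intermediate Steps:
m = Rational(-2759, 9) (m = Mul(Rational(1, 9), Add(-2403, Mul(-1, 356))) = Mul(Rational(1, 9), Add(-2403, -356)) = Mul(Rational(1, 9), -2759) = Rational(-2759, 9) ≈ -306.56)
a = -2493 (a = Add(Add(-1440, 576), -1629) = Add(-864, -1629) = -2493)
Add(m, Mul(-1, a)) = Add(Rational(-2759, 9), Mul(-1, -2493)) = Add(Rational(-2759, 9), 2493) = Rational(19678, 9)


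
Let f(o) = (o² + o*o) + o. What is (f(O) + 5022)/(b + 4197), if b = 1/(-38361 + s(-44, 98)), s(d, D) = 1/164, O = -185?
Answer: 461063394261/26404178827 ≈ 17.462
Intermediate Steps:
s(d, D) = 1/164
f(o) = o + 2*o² (f(o) = (o² + o²) + o = 2*o² + o = o + 2*o²)
b = -164/6291203 (b = 1/(-38361 + 1/164) = 1/(-6291203/164) = -164/6291203 ≈ -2.6068e-5)
(f(O) + 5022)/(b + 4197) = (-185*(1 + 2*(-185)) + 5022)/(-164/6291203 + 4197) = (-185*(1 - 370) + 5022)/(26404178827/6291203) = (-185*(-369) + 5022)*(6291203/26404178827) = (68265 + 5022)*(6291203/26404178827) = 73287*(6291203/26404178827) = 461063394261/26404178827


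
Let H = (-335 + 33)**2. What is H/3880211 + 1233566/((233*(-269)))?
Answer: -4780779969318/243199984847 ≈ -19.658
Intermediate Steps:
H = 91204 (H = (-302)**2 = 91204)
H/3880211 + 1233566/((233*(-269))) = 91204/3880211 + 1233566/((233*(-269))) = 91204*(1/3880211) + 1233566/(-62677) = 91204/3880211 + 1233566*(-1/62677) = 91204/3880211 - 1233566/62677 = -4780779969318/243199984847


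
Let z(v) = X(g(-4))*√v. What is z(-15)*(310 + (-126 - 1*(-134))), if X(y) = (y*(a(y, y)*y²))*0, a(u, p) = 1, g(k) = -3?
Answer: 0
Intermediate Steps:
X(y) = 0 (X(y) = (y*(1*y²))*0 = (y*y²)*0 = y³*0 = 0)
z(v) = 0 (z(v) = 0*√v = 0)
z(-15)*(310 + (-126 - 1*(-134))) = 0*(310 + (-126 - 1*(-134))) = 0*(310 + (-126 + 134)) = 0*(310 + 8) = 0*318 = 0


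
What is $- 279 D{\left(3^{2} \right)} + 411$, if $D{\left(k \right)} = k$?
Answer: $-2100$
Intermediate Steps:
$- 279 D{\left(3^{2} \right)} + 411 = - 279 \cdot 3^{2} + 411 = \left(-279\right) 9 + 411 = -2511 + 411 = -2100$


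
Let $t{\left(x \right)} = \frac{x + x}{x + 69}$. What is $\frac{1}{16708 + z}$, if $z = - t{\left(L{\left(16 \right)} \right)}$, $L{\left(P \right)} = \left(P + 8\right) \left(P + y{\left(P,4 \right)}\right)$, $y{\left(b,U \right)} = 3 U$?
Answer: $\frac{247}{4126428} \approx 5.9858 \cdot 10^{-5}$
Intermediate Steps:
$L{\left(P \right)} = \left(8 + P\right) \left(12 + P\right)$ ($L{\left(P \right)} = \left(P + 8\right) \left(P + 3 \cdot 4\right) = \left(8 + P\right) \left(P + 12\right) = \left(8 + P\right) \left(12 + P\right)$)
$t{\left(x \right)} = \frac{2 x}{69 + x}$
$z = - \frac{448}{247}$ ($z = - \frac{2 \left(96 + 16^{2} + 20 \cdot 16\right)}{69 + \left(96 + 16^{2} + 20 \cdot 16\right)} = - \frac{2 \left(96 + 256 + 320\right)}{69 + \left(96 + 256 + 320\right)} = - \frac{2 \cdot 672}{69 + 672} = - \frac{2 \cdot 672}{741} = \left(-1\right) \frac{448}{247} = - \frac{448}{247} \approx -1.8138$)
$\frac{1}{16708 + z} = \frac{1}{16708 - \frac{448}{247}} = \frac{1}{\frac{4126428}{247}} = \frac{247}{4126428}$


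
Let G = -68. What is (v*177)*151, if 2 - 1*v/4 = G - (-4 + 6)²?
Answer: 7911192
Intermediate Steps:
v = 296 (v = 8 - 4*(-68 - (-4 + 6)²) = 8 - 4*(-68 - 1*2²) = 8 - 4*(-68 - 1*4) = 8 - 4*(-68 - 4) = 8 - 4*(-72) = 8 + 288 = 296)
(v*177)*151 = (296*177)*151 = 52392*151 = 7911192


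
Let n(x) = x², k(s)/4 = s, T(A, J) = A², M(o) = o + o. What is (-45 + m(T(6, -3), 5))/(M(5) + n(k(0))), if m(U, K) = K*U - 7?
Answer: 64/5 ≈ 12.800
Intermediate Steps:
M(o) = 2*o
m(U, K) = -7 + K*U
k(s) = 4*s
(-45 + m(T(6, -3), 5))/(M(5) + n(k(0))) = (-45 + (-7 + 5*6²))/(2*5 + (4*0)²) = (-45 + (-7 + 5*36))/(10 + 0²) = (-45 + (-7 + 180))/(10 + 0) = (-45 + 173)/10 = 128*(⅒) = 64/5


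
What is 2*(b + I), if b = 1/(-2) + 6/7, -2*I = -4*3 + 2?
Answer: 75/7 ≈ 10.714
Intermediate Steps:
I = 5 (I = -(-4*3 + 2)/2 = -(-12 + 2)/2 = -½*(-10) = 5)
b = 5/14 (b = 1*(-½) + 6*(⅐) = -½ + 6/7 = 5/14 ≈ 0.35714)
2*(b + I) = 2*(5/14 + 5) = 2*(75/14) = 75/7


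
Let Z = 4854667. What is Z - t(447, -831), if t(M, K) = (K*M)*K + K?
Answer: -303825269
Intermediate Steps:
t(M, K) = K + M*K² (t(M, K) = M*K² + K = K + M*K²)
Z - t(447, -831) = 4854667 - (-831)*(1 - 831*447) = 4854667 - (-831)*(1 - 371457) = 4854667 - (-831)*(-371456) = 4854667 - 1*308679936 = 4854667 - 308679936 = -303825269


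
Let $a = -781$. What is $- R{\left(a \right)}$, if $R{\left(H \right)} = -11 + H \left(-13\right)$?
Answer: $-10142$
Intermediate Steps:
$R{\left(H \right)} = -11 - 13 H$
$- R{\left(a \right)} = - (-11 - -10153) = - (-11 + 10153) = \left(-1\right) 10142 = -10142$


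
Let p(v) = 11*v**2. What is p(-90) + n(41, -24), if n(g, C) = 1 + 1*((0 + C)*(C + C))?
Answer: 90253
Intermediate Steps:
n(g, C) = 1 + 2*C**2 (n(g, C) = 1 + 1*(C*(2*C)) = 1 + 1*(2*C**2) = 1 + 2*C**2)
p(-90) + n(41, -24) = 11*(-90)**2 + (1 + 2*(-24)**2) = 11*8100 + (1 + 2*576) = 89100 + (1 + 1152) = 89100 + 1153 = 90253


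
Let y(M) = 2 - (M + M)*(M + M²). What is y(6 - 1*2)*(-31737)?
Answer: 5014446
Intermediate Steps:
y(M) = 2 - 2*M*(M + M²)
y(6 - 1*2)*(-31737) = (2 - 2*(6 - 1*2)² - 2*(6 - 1*2)³)*(-31737) = (2 - 2*(6 - 2)² - 2*(6 - 2)³)*(-31737) = (2 - 2*4² - 2*4³)*(-31737) = (2 - 2*16 - 2*64)*(-31737) = (2 - 32 - 128)*(-31737) = -158*(-31737) = 5014446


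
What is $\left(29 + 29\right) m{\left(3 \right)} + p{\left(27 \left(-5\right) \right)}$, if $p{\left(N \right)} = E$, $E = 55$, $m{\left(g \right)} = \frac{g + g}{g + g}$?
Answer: $113$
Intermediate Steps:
$m{\left(g \right)} = 1$ ($m{\left(g \right)} = \frac{2 g}{2 g} = 2 g \frac{1}{2 g} = 1$)
$p{\left(N \right)} = 55$
$\left(29 + 29\right) m{\left(3 \right)} + p{\left(27 \left(-5\right) \right)} = \left(29 + 29\right) 1 + 55 = 58 \cdot 1 + 55 = 58 + 55 = 113$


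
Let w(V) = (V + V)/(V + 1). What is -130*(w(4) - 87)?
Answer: 11102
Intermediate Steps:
w(V) = 2*V/(1 + V) (w(V) = (2*V)/(1 + V) = 2*V/(1 + V))
-130*(w(4) - 87) = -130*(2*4/(1 + 4) - 87) = -130*(2*4/5 - 87) = -130*(2*4*(⅕) - 87) = -130*(8/5 - 87) = -130*(-427/5) = 11102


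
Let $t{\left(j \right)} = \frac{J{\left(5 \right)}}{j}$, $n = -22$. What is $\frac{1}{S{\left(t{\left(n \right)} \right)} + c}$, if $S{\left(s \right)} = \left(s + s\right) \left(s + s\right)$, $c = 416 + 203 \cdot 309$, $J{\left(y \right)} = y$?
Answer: $\frac{121}{7640328} \approx 1.5837 \cdot 10^{-5}$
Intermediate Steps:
$c = 63143$ ($c = 416 + 62727 = 63143$)
$t{\left(j \right)} = \frac{5}{j}$
$S{\left(s \right)} = 4 s^{2}$ ($S{\left(s \right)} = 2 s 2 s = 4 s^{2}$)
$\frac{1}{S{\left(t{\left(n \right)} \right)} + c} = \frac{1}{4 \left(\frac{5}{-22}\right)^{2} + 63143} = \frac{1}{4 \left(5 \left(- \frac{1}{22}\right)\right)^{2} + 63143} = \frac{1}{4 \left(- \frac{5}{22}\right)^{2} + 63143} = \frac{1}{4 \cdot \frac{25}{484} + 63143} = \frac{1}{\frac{25}{121} + 63143} = \frac{1}{\frac{7640328}{121}} = \frac{121}{7640328}$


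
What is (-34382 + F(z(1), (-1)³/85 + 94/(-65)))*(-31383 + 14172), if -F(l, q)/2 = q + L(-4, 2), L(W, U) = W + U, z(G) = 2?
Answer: 653750678748/1105 ≈ 5.9163e+8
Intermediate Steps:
L(W, U) = U + W
F(l, q) = 4 - 2*q (F(l, q) = -2*(q + (2 - 4)) = -2*(q - 2) = -2*(-2 + q) = 4 - 2*q)
(-34382 + F(z(1), (-1)³/85 + 94/(-65)))*(-31383 + 14172) = (-34382 + (4 - 2*((-1)³/85 + 94/(-65))))*(-31383 + 14172) = (-34382 + (4 - 2*(-1*1/85 + 94*(-1/65))))*(-17211) = (-34382 + (4 - 2*(-1/85 - 94/65)))*(-17211) = (-34382 + (4 - 2*(-1611/1105)))*(-17211) = (-34382 + (4 + 3222/1105))*(-17211) = (-34382 + 7642/1105)*(-17211) = -37984468/1105*(-17211) = 653750678748/1105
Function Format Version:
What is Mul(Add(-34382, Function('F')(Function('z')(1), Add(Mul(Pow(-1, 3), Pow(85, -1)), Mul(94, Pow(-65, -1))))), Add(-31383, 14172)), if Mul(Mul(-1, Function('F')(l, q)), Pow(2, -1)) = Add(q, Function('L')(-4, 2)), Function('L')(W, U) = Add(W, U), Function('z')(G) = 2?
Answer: Rational(653750678748, 1105) ≈ 5.9163e+8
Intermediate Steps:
Function('L')(W, U) = Add(U, W)
Function('F')(l, q) = Add(4, Mul(-2, q)) (Function('F')(l, q) = Mul(-2, Add(q, Add(2, -4))) = Mul(-2, Add(q, -2)) = Mul(-2, Add(-2, q)) = Add(4, Mul(-2, q)))
Mul(Add(-34382, Function('F')(Function('z')(1), Add(Mul(Pow(-1, 3), Pow(85, -1)), Mul(94, Pow(-65, -1))))), Add(-31383, 14172)) = Mul(Add(-34382, Add(4, Mul(-2, Add(Mul(Pow(-1, 3), Pow(85, -1)), Mul(94, Pow(-65, -1)))))), Add(-31383, 14172)) = Mul(Add(-34382, Add(4, Mul(-2, Add(Mul(-1, Rational(1, 85)), Mul(94, Rational(-1, 65)))))), -17211) = Mul(Add(-34382, Add(4, Mul(-2, Add(Rational(-1, 85), Rational(-94, 65))))), -17211) = Mul(Add(-34382, Add(4, Mul(-2, Rational(-1611, 1105)))), -17211) = Mul(Add(-34382, Add(4, Rational(3222, 1105))), -17211) = Mul(Add(-34382, Rational(7642, 1105)), -17211) = Mul(Rational(-37984468, 1105), -17211) = Rational(653750678748, 1105)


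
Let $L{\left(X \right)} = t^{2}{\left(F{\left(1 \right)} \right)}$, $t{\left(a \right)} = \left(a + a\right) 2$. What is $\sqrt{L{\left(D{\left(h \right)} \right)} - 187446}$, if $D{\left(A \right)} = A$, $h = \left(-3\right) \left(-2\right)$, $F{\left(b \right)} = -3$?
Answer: $i \sqrt{187302} \approx 432.78 i$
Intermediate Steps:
$h = 6$
$t{\left(a \right)} = 4 a$ ($t{\left(a \right)} = 2 a 2 = 4 a$)
$L{\left(X \right)} = 144$ ($L{\left(X \right)} = \left(4 \left(-3\right)\right)^{2} = \left(-12\right)^{2} = 144$)
$\sqrt{L{\left(D{\left(h \right)} \right)} - 187446} = \sqrt{144 - 187446} = \sqrt{-187302} = i \sqrt{187302}$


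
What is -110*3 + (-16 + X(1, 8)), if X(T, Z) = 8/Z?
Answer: -345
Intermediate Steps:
-110*3 + (-16 + X(1, 8)) = -110*3 + (-16 + 8/8) = -330 + (-16 + 8*(⅛)) = -330 + (-16 + 1) = -330 - 15 = -345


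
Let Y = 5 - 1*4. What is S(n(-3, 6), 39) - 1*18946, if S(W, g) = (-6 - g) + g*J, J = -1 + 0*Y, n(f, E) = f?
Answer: -19030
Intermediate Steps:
Y = 1 (Y = 5 - 4 = 1)
J = -1 (J = -1 + 0*1 = -1 + 0 = -1)
S(W, g) = -6 - 2*g (S(W, g) = (-6 - g) + g*(-1) = (-6 - g) - g = -6 - 2*g)
S(n(-3, 6), 39) - 1*18946 = (-6 - 2*39) - 1*18946 = (-6 - 78) - 18946 = -84 - 18946 = -19030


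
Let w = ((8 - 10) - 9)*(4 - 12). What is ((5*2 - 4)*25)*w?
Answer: 13200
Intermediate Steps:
w = 88 (w = (-2 - 9)*(-8) = -11*(-8) = 88)
((5*2 - 4)*25)*w = ((5*2 - 4)*25)*88 = ((10 - 4)*25)*88 = (6*25)*88 = 150*88 = 13200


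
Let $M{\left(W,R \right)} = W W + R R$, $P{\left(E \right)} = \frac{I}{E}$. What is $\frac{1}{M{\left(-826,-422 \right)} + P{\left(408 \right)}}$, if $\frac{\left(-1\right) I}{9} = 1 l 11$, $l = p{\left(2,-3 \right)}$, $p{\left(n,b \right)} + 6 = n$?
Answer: $\frac{34}{29252273} \approx 1.1623 \cdot 10^{-6}$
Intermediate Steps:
$p{\left(n,b \right)} = -6 + n$
$l = -4$ ($l = -6 + 2 = -4$)
$I = 396$ ($I = - 9 \cdot 1 \left(-4\right) 11 = - 9 \left(\left(-4\right) 11\right) = \left(-9\right) \left(-44\right) = 396$)
$P{\left(E \right)} = \frac{396}{E}$
$M{\left(W,R \right)} = R^{2} + W^{2}$ ($M{\left(W,R \right)} = W^{2} + R^{2} = R^{2} + W^{2}$)
$\frac{1}{M{\left(-826,-422 \right)} + P{\left(408 \right)}} = \frac{1}{\left(\left(-422\right)^{2} + \left(-826\right)^{2}\right) + \frac{396}{408}} = \frac{1}{\left(178084 + 682276\right) + 396 \cdot \frac{1}{408}} = \frac{1}{860360 + \frac{33}{34}} = \frac{1}{\frac{29252273}{34}} = \frac{34}{29252273}$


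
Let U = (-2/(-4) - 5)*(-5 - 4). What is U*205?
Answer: 16605/2 ≈ 8302.5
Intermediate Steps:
U = 81/2 (U = (-2*(-1/4) - 5)*(-9) = (1/2 - 5)*(-9) = -9/2*(-9) = 81/2 ≈ 40.500)
U*205 = (81/2)*205 = 16605/2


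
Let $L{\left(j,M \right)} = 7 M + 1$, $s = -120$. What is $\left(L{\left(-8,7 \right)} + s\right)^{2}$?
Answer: $4900$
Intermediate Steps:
$L{\left(j,M \right)} = 1 + 7 M$
$\left(L{\left(-8,7 \right)} + s\right)^{2} = \left(\left(1 + 7 \cdot 7\right) - 120\right)^{2} = \left(\left(1 + 49\right) - 120\right)^{2} = \left(50 - 120\right)^{2} = \left(-70\right)^{2} = 4900$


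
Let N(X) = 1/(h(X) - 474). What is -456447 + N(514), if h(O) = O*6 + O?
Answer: -1425940427/3124 ≈ -4.5645e+5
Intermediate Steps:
h(O) = 7*O (h(O) = 6*O + O = 7*O)
N(X) = 1/(-474 + 7*X) (N(X) = 1/(7*X - 474) = 1/(-474 + 7*X))
-456447 + N(514) = -456447 + 1/(-474 + 7*514) = -456447 + 1/(-474 + 3598) = -456447 + 1/3124 = -1425940427/3124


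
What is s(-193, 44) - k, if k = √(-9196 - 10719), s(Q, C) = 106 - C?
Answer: 62 - I*√19915 ≈ 62.0 - 141.12*I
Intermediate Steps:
k = I*√19915 (k = √(-19915) = I*√19915 ≈ 141.12*I)
s(-193, 44) - k = (106 - 1*44) - I*√19915 = (106 - 44) - I*√19915 = 62 - I*√19915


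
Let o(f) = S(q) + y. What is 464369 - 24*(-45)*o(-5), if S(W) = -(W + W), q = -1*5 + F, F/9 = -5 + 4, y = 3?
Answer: 497849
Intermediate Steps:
F = -9 (F = 9*(-5 + 4) = 9*(-1) = -9)
q = -14 (q = -1*5 - 9 = -5 - 9 = -14)
S(W) = -2*W
o(f) = 31 (o(f) = -2*(-14) + 3 = 28 + 3 = 31)
464369 - 24*(-45)*o(-5) = 464369 - 24*(-45)*31 = 464369 - (-1080)*31 = 464369 - 1*(-33480) = 464369 + 33480 = 497849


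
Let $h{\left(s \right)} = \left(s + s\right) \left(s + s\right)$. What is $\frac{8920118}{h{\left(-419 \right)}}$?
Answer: $\frac{4460059}{351122} \approx 12.702$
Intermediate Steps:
$h{\left(s \right)} = 4 s^{2}$ ($h{\left(s \right)} = 2 s 2 s = 4 s^{2}$)
$\frac{8920118}{h{\left(-419 \right)}} = \frac{8920118}{4 \left(-419\right)^{2}} = \frac{8920118}{4 \cdot 175561} = \frac{8920118}{702244} = 8920118 \cdot \frac{1}{702244} = \frac{4460059}{351122}$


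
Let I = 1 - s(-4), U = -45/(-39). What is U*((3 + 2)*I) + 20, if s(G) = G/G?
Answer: 20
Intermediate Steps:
s(G) = 1
U = 15/13 (U = -45*(-1/39) = 15/13 ≈ 1.1538)
I = 0 (I = 1 - 1*1 = 1 - 1 = 0)
U*((3 + 2)*I) + 20 = 15*((3 + 2)*0)/13 + 20 = 15*(5*0)/13 + 20 = (15/13)*0 + 20 = 0 + 20 = 20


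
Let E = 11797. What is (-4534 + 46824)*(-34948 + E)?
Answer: -979055790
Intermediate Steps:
(-4534 + 46824)*(-34948 + E) = (-4534 + 46824)*(-34948 + 11797) = 42290*(-23151) = -979055790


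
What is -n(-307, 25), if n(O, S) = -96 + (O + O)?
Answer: 710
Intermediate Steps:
n(O, S) = -96 + 2*O
-n(-307, 25) = -(-96 + 2*(-307)) = -(-96 - 614) = -1*(-710) = 710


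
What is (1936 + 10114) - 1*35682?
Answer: -23632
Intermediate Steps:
(1936 + 10114) - 1*35682 = 12050 - 35682 = -23632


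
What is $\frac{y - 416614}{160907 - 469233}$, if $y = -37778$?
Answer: $\frac{227196}{154163} \approx 1.4737$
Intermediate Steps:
$\frac{y - 416614}{160907 - 469233} = \frac{-37778 - 416614}{160907 - 469233} = - \frac{454392}{-308326} = \left(-454392\right) \left(- \frac{1}{308326}\right) = \frac{227196}{154163}$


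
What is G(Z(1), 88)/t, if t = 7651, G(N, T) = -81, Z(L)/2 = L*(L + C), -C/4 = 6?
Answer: -81/7651 ≈ -0.010587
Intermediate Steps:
C = -24 (C = -4*6 = -24)
Z(L) = 2*L*(-24 + L) (Z(L) = 2*(L*(L - 24)) = 2*(L*(-24 + L)) = 2*L*(-24 + L))
G(Z(1), 88)/t = -81/7651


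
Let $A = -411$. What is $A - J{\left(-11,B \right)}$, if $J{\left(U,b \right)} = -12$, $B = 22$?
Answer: $-399$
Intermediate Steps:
$A - J{\left(-11,B \right)} = -411 - -12 = -411 + 12 = -399$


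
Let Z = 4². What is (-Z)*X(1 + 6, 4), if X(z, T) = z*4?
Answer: -448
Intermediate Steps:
X(z, T) = 4*z
Z = 16
(-Z)*X(1 + 6, 4) = (-1*16)*(4*(1 + 6)) = -64*7 = -16*28 = -448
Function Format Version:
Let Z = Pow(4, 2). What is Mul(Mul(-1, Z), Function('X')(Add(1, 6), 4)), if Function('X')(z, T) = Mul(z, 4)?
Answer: -448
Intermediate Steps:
Function('X')(z, T) = Mul(4, z)
Z = 16
Mul(Mul(-1, Z), Function('X')(Add(1, 6), 4)) = Mul(Mul(-1, 16), Mul(4, Add(1, 6))) = Mul(-16, Mul(4, 7)) = Mul(-16, 28) = -448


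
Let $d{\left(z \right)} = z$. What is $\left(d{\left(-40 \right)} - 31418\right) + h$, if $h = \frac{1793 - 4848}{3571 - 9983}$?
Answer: $- \frac{201705641}{6412} \approx -31458.0$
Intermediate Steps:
$h = \frac{3055}{6412}$ ($h = - \frac{3055}{-6412} = \left(-3055\right) \left(- \frac{1}{6412}\right) = \frac{3055}{6412} \approx 0.47645$)
$\left(d{\left(-40 \right)} - 31418\right) + h = \left(-40 - 31418\right) + \frac{3055}{6412} = -31458 + \frac{3055}{6412} = - \frac{201705641}{6412}$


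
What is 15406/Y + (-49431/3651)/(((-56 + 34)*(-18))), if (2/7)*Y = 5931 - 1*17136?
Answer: -1793518031/4200037380 ≈ -0.42702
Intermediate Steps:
Y = -78435/2 (Y = 7*(5931 - 1*17136)/2 = 7*(5931 - 17136)/2 = (7/2)*(-11205) = -78435/2 ≈ -39218.)
15406/Y + (-49431/3651)/(((-56 + 34)*(-18))) = 15406/(-78435/2) + (-49431/3651)/(((-56 + 34)*(-18))) = 15406*(-2/78435) + (-49431*1/3651)/((-22*(-18))) = -30812/78435 - 16477/1217/396 = -30812/78435 - 16477/1217*1/396 = -30812/78435 - 16477/481932 = -1793518031/4200037380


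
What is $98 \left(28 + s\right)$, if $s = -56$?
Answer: $-2744$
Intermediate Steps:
$98 \left(28 + s\right) = 98 \left(28 - 56\right) = 98 \left(-28\right) = -2744$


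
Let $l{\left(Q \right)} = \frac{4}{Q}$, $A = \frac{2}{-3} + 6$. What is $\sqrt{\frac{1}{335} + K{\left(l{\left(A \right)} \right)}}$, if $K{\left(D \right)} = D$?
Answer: $\frac{\sqrt{338015}}{670} \approx 0.86775$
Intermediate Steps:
$A = \frac{16}{3}$ ($A = 2 \left(- \frac{1}{3}\right) + 6 = - \frac{2}{3} + 6 = \frac{16}{3} \approx 5.3333$)
$\sqrt{\frac{1}{335} + K{\left(l{\left(A \right)} \right)}} = \sqrt{\frac{1}{335} + \frac{4}{\frac{16}{3}}} = \sqrt{\frac{1}{335} + 4 \cdot \frac{3}{16}} = \sqrt{\frac{1}{335} + \frac{3}{4}} = \sqrt{\frac{1009}{1340}} = \frac{\sqrt{338015}}{670}$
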